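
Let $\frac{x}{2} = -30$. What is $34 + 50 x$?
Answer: $-2966$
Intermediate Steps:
$x = -60$ ($x = 2 \left(-30\right) = -60$)
$34 + 50 x = 34 + 50 \left(-60\right) = 34 - 3000 = -2966$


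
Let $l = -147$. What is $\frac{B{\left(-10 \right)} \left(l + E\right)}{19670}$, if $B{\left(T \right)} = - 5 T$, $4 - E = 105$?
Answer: $- \frac{1240}{1967} \approx -0.6304$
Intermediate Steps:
$E = -101$ ($E = 4 - 105 = -101$)
$\frac{B{\left(-10 \right)} \left(l + E\right)}{19670} = \frac{\left(-5\right) \left(-10\right) \left(-147 - 101\right)}{19670} = 50 \left(-248\right) \frac{1}{19670} = \left(-12400\right) \frac{1}{19670} = - \frac{1240}{1967}$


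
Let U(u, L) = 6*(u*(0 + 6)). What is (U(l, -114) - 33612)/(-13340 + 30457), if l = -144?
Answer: -38796/17117 ≈ -2.2665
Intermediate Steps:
U(u, L) = 36*u (U(u, L) = 6*(u*6) = 6*(6*u) = 36*u)
(U(l, -114) - 33612)/(-13340 + 30457) = (36*(-144) - 33612)/(-13340 + 30457) = (-5184 - 33612)/17117 = -38796*1/17117 = -38796/17117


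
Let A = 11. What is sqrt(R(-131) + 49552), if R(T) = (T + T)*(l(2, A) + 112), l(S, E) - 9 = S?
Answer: sqrt(17326) ≈ 131.63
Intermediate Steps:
l(S, E) = 9 + S
R(T) = 246*T (R(T) = (T + T)*((9 + 2) + 112) = (2*T)*(11 + 112) = (2*T)*123 = 246*T)
sqrt(R(-131) + 49552) = sqrt(246*(-131) + 49552) = sqrt(-32226 + 49552) = sqrt(17326)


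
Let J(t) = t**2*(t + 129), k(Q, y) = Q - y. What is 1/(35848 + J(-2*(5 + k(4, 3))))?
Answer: 1/52696 ≈ 1.8977e-5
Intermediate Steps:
J(t) = t**2*(129 + t)
1/(35848 + J(-2*(5 + k(4, 3)))) = 1/(35848 + (-2*(5 + (4 - 1*3)))**2*(129 - 2*(5 + (4 - 1*3)))) = 1/(35848 + (-2*(5 + (4 - 3)))**2*(129 - 2*(5 + (4 - 3)))) = 1/(35848 + (-2*(5 + 1))**2*(129 - 2*(5 + 1))) = 1/(35848 + (-2*6)**2*(129 - 2*6)) = 1/(35848 + (-12)**2*(129 - 12)) = 1/(35848 + 144*117) = 1/(35848 + 16848) = 1/52696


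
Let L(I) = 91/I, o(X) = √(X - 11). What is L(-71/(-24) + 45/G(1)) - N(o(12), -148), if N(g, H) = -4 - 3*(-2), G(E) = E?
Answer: -118/1151 ≈ -0.10252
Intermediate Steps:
o(X) = √(-11 + X)
N(g, H) = 2 (N(g, H) = -4 + 6 = 2)
L(-71/(-24) + 45/G(1)) - N(o(12), -148) = 91/(-71/(-24) + 45/1) - 1*2 = 91/(-71*(-1/24) + 45*1) - 2 = 91/(71/24 + 45) - 2 = 91/(1151/24) - 2 = 91*(24/1151) - 2 = 2184/1151 - 2 = -118/1151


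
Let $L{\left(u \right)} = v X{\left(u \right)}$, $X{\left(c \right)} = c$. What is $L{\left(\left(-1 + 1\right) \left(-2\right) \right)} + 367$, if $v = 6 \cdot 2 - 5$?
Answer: $367$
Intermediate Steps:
$v = 7$ ($v = 12 - 5 = 7$)
$L{\left(u \right)} = 7 u$
$L{\left(\left(-1 + 1\right) \left(-2\right) \right)} + 367 = 7 \left(-1 + 1\right) \left(-2\right) + 367 = 7 \cdot 0 \left(-2\right) + 367 = 7 \cdot 0 + 367 = 0 + 367 = 367$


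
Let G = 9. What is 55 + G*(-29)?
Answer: -206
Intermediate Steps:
55 + G*(-29) = 55 + 9*(-29) = 55 - 261 = -206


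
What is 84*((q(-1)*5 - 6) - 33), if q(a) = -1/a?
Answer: -2856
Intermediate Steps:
84*((q(-1)*5 - 6) - 33) = 84*((-1/(-1)*5 - 6) - 33) = 84*((-1*(-1)*5 - 6) - 33) = 84*((1*5 - 6) - 33) = 84*((5 - 6) - 33) = 84*(-1 - 33) = 84*(-34) = -2856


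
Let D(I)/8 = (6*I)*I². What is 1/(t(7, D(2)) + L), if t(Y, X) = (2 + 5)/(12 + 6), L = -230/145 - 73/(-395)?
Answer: -206190/208769 ≈ -0.98765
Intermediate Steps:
D(I) = 48*I³ (D(I) = 8*((6*I)*I²) = 8*(6*I³) = 48*I³)
L = -16053/11455 (L = -230*1/145 - 73*(-1/395) = -46/29 + 73/395 = -16053/11455 ≈ -1.4014)
t(Y, X) = 7/18
1/(t(7, D(2)) + L) = 1/(7/18 - 16053/11455) = 1/(-208769/206190) = -206190/208769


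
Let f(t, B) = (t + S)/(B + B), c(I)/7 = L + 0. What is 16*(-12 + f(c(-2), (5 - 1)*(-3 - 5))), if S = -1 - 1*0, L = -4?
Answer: -739/4 ≈ -184.75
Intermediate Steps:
S = -1 (S = -1 + 0 = -1)
c(I) = -28 (c(I) = 7*(-4 + 0) = 7*(-4) = -28)
f(t, B) = (-1 + t)/(2*B) (f(t, B) = (t - 1)/(B + B) = (-1 + t)/((2*B)) = (-1 + t)*(1/(2*B)) = (-1 + t)/(2*B))
16*(-12 + f(c(-2), (5 - 1)*(-3 - 5))) = 16*(-12 + (-1 - 28)/(2*(((5 - 1)*(-3 - 5))))) = 16*(-12 + (½)*(-29)/(4*(-8))) = 16*(-12 + (½)*(-29)/(-32)) = 16*(-12 + (½)*(-1/32)*(-29)) = 16*(-12 + 29/64) = 16*(-739/64) = -739/4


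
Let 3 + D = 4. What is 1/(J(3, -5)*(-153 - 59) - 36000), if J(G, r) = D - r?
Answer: -1/37272 ≈ -2.6830e-5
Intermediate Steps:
D = 1 (D = -3 + 4 = 1)
J(G, r) = 1 - r
1/(J(3, -5)*(-153 - 59) - 36000) = 1/((1 - 1*(-5))*(-153 - 59) - 36000) = 1/((1 + 5)*(-212) - 36000) = 1/(6*(-212) - 36000) = 1/(-1272 - 36000) = 1/(-37272) = -1/37272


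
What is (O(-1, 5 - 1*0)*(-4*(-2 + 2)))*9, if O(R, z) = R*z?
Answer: 0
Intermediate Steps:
(O(-1, 5 - 1*0)*(-4*(-2 + 2)))*9 = ((-(5 - 1*0))*(-4*(-2 + 2)))*9 = ((-(5 + 0))*(-4*0))*9 = (-1*5*0)*9 = -5*0*9 = 0*9 = 0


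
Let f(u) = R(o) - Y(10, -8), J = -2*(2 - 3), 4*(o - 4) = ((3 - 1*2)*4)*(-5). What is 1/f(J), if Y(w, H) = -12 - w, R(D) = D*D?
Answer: 1/23 ≈ 0.043478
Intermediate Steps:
o = -1 (o = 4 + (((3 - 1*2)*4)*(-5))/4 = 4 + (((3 - 2)*4)*(-5))/4 = 4 + ((1*4)*(-5))/4 = 4 + (4*(-5))/4 = 4 + (1/4)*(-20) = 4 - 5 = -1)
J = 2 (J = -2*(-1) = 2)
R(D) = D**2
f(u) = 23 (f(u) = (-1)**2 - (-12 - 1*10) = 1 - (-12 - 10) = 1 - 1*(-22) = 1 + 22 = 23)
1/f(J) = 1/23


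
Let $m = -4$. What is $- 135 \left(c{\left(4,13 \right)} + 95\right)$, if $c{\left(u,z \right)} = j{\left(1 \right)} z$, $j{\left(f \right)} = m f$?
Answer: $-5805$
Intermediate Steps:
$j{\left(f \right)} = - 4 f$
$c{\left(u,z \right)} = - 4 z$ ($c{\left(u,z \right)} = \left(-4\right) 1 z = - 4 z$)
$- 135 \left(c{\left(4,13 \right)} + 95\right) = - 135 \left(\left(-4\right) 13 + 95\right) = - 135 \left(-52 + 95\right) = \left(-135\right) 43 = -5805$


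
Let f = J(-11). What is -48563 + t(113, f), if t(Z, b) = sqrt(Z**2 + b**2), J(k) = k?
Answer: -48563 + sqrt(12890) ≈ -48449.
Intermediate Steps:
f = -11
-48563 + t(113, f) = -48563 + sqrt(113**2 + (-11)**2) = -48563 + sqrt(12769 + 121) = -48563 + sqrt(12890)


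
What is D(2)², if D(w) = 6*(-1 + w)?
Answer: 36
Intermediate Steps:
D(w) = -6 + 6*w
D(2)² = (-6 + 6*2)² = (-6 + 12)² = 6² = 36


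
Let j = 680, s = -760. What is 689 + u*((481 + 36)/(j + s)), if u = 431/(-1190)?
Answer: 65815627/95200 ≈ 691.34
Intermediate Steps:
u = -431/1190 (u = 431*(-1/1190) = -431/1190 ≈ -0.36219)
689 + u*((481 + 36)/(j + s)) = 689 - 431*(481 + 36)/(1190*(680 - 760)) = 689 - 222827/(1190*(-80)) = 689 - 222827*(-1)/(1190*80) = 689 - 431/1190*(-517/80) = 689 + 222827/95200 = 65815627/95200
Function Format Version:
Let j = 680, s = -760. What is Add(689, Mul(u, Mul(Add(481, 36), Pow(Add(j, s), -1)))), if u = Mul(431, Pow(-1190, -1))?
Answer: Rational(65815627, 95200) ≈ 691.34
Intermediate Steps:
u = Rational(-431, 1190) (u = Mul(431, Rational(-1, 1190)) = Rational(-431, 1190) ≈ -0.36219)
Add(689, Mul(u, Mul(Add(481, 36), Pow(Add(j, s), -1)))) = Add(689, Mul(Rational(-431, 1190), Mul(Add(481, 36), Pow(Add(680, -760), -1)))) = Add(689, Mul(Rational(-431, 1190), Mul(517, Pow(-80, -1)))) = Add(689, Mul(Rational(-431, 1190), Mul(517, Rational(-1, 80)))) = Add(689, Mul(Rational(-431, 1190), Rational(-517, 80))) = Add(689, Rational(222827, 95200)) = Rational(65815627, 95200)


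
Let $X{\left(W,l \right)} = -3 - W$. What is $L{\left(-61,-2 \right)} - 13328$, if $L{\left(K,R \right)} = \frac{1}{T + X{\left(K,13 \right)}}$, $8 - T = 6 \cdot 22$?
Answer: $- \frac{879649}{66} \approx -13328.0$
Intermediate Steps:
$T = -124$ ($T = 8 - 6 \cdot 22 = 8 - 132 = -124$)
$L{\left(K,R \right)} = \frac{1}{-127 - K}$ ($L{\left(K,R \right)} = \frac{1}{-124 - \left(3 + K\right)} = \frac{1}{-127 - K}$)
$L{\left(-61,-2 \right)} - 13328 = - \frac{1}{127 - 61} - 13328 = - \frac{1}{66} - 13328 = - \frac{879649}{66}$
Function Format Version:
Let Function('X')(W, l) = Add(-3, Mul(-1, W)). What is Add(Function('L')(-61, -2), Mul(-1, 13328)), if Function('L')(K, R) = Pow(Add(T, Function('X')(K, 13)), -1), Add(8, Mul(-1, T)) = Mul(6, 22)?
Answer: Rational(-879649, 66) ≈ -13328.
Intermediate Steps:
T = -124 (T = Add(8, Mul(-1, Mul(6, 22))) = Add(8, Mul(-1, 132)) = Add(8, -132) = -124)
Function('L')(K, R) = Pow(Add(-127, Mul(-1, K)), -1) (Function('L')(K, R) = Pow(Add(-124, Add(-3, Mul(-1, K))), -1) = Pow(Add(-127, Mul(-1, K)), -1))
Add(Function('L')(-61, -2), Mul(-1, 13328)) = Add(Mul(-1, Pow(Add(127, -61), -1)), Mul(-1, 13328)) = Add(Mul(-1, Pow(66, -1)), -13328) = Add(Mul(-1, Rational(1, 66)), -13328) = Add(Rational(-1, 66), -13328) = Rational(-879649, 66)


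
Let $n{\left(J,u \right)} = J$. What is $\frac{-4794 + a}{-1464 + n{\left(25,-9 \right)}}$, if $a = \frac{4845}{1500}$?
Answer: $\frac{479077}{143900} \approx 3.3292$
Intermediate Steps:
$a = \frac{323}{100}$ ($a = 4845 \cdot \frac{1}{1500} = \frac{323}{100} \approx 3.23$)
$\frac{-4794 + a}{-1464 + n{\left(25,-9 \right)}} = \frac{-4794 + \frac{323}{100}}{-1464 + 25} = - \frac{479077}{100 \left(-1439\right)} = \left(- \frac{479077}{100}\right) \left(- \frac{1}{1439}\right) = \frac{479077}{143900}$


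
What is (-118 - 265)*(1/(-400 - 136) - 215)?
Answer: 44137303/536 ≈ 82346.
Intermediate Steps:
(-118 - 265)*(1/(-400 - 136) - 215) = -383*(1/(-536) - 215) = -383*(-1/536 - 215) = -383*(-115241/536) = 44137303/536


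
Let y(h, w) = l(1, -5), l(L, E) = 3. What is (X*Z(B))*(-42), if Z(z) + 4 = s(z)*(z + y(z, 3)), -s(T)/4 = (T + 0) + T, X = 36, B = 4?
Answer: 344736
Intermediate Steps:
s(T) = -8*T (s(T) = -4*((T + 0) + T) = -4*(T + T) = -8*T)
y(h, w) = 3
Z(z) = -4 - 8*z*(3 + z) (Z(z) = -4 + (-8*z)*(z + 3) = -4 + (-8*z)*(3 + z) = -4 - 8*z*(3 + z))
(X*Z(B))*(-42) = (36*(-4 - 24*4 - 8*4²))*(-42) = (36*(-4 - 96 - 8*16))*(-42) = (36*(-4 - 96 - 128))*(-42) = (36*(-228))*(-42) = -8208*(-42) = 344736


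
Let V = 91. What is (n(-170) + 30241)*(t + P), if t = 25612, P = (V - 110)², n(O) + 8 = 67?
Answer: 786981900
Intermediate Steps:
n(O) = 59 (n(O) = -8 + 67 = 59)
P = 361 (P = (91 - 110)² = (-19)² = 361)
(n(-170) + 30241)*(t + P) = (59 + 30241)*(25612 + 361) = 30300*25973 = 786981900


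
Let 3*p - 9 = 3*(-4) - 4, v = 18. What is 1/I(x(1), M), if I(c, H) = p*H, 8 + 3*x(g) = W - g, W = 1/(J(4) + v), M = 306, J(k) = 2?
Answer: -1/714 ≈ -0.0014006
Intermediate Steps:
p = -7/3 (p = 3 + (3*(-4) - 4)/3 = 3 + (-12 - 4)/3 = 3 + (⅓)*(-16) = 3 - 16/3 = -7/3 ≈ -2.3333)
W = 1/20 (W = 1/(2 + 18) = 1/20 ≈ 0.050000)
x(g) = -53/20 - g/3 (x(g) = -8/3 + (1/20 - g)/3 = -8/3 + (1/60 - g/3) = -53/20 - g/3)
I(c, H) = -7*H/3
1/I(x(1), M) = 1/(-7/3*306) = 1/(-714) = -1/714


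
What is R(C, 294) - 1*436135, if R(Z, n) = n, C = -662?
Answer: -435841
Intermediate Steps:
R(C, 294) - 1*436135 = 294 - 1*436135 = 294 - 436135 = -435841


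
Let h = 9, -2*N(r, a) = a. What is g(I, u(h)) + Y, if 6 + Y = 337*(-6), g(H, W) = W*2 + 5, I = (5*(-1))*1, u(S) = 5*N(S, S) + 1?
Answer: -2066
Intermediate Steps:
N(r, a) = -a/2
u(S) = 1 - 5*S/2 (u(S) = 5*(-S/2) + 1 = -5*S/2 + 1 = 1 - 5*S/2)
I = -5 (I = -5*1 = -5)
g(H, W) = 5 + 2*W (g(H, W) = 2*W + 5 = 5 + 2*W)
Y = -2028 (Y = -6 + 337*(-6) = -6 - 2022 = -2028)
g(I, u(h)) + Y = (5 + 2*(1 - 5/2*9)) - 2028 = (5 + 2*(1 - 45/2)) - 2028 = (5 + 2*(-43/2)) - 2028 = (5 - 43) - 2028 = -38 - 2028 = -2066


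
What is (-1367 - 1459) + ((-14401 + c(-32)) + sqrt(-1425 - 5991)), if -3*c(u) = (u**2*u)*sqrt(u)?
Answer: -17227 + 6*I*sqrt(206) + 131072*I*sqrt(2)/3 ≈ -17227.0 + 61874.0*I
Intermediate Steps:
c(u) = -u**(7/2)/3 (c(u) = -u**2*u*sqrt(u)/3 = -u**3*sqrt(u)/3 = -u**(7/2)/3)
(-1367 - 1459) + ((-14401 + c(-32)) + sqrt(-1425 - 5991)) = (-1367 - 1459) + ((-14401 - (-131072)*I*sqrt(2)/3) + sqrt(-1425 - 5991)) = -2826 + ((-14401 - (-131072)*I*sqrt(2)/3) + sqrt(-7416)) = -2826 + ((-14401 + 131072*I*sqrt(2)/3) + 6*I*sqrt(206)) = -2826 + (-14401 + 6*I*sqrt(206) + 131072*I*sqrt(2)/3) = -17227 + 6*I*sqrt(206) + 131072*I*sqrt(2)/3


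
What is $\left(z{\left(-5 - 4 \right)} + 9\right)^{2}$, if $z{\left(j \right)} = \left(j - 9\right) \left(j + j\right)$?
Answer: $110889$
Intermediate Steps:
$z{\left(j \right)} = 2 j \left(-9 + j\right)$ ($z{\left(j \right)} = \left(-9 + j\right) 2 j = 2 j \left(-9 + j\right)$)
$\left(z{\left(-5 - 4 \right)} + 9\right)^{2} = \left(2 \left(-5 - 4\right) \left(-9 - 9\right) + 9\right)^{2} = \left(2 \left(-9\right) \left(-9 - 9\right) + 9\right)^{2} = \left(2 \left(-9\right) \left(-18\right) + 9\right)^{2} = \left(324 + 9\right)^{2} = 333^{2} = 110889$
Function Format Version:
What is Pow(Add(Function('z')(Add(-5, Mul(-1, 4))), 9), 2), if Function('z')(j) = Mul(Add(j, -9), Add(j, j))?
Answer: 110889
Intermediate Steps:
Function('z')(j) = Mul(2, j, Add(-9, j)) (Function('z')(j) = Mul(Add(-9, j), Mul(2, j)) = Mul(2, j, Add(-9, j)))
Pow(Add(Function('z')(Add(-5, Mul(-1, 4))), 9), 2) = Pow(Add(Mul(2, Add(-5, Mul(-1, 4)), Add(-9, Add(-5, Mul(-1, 4)))), 9), 2) = Pow(Add(Mul(2, Add(-5, -4), Add(-9, Add(-5, -4))), 9), 2) = Pow(Add(Mul(2, -9, Add(-9, -9)), 9), 2) = Pow(Add(Mul(2, -9, -18), 9), 2) = Pow(Add(324, 9), 2) = Pow(333, 2) = 110889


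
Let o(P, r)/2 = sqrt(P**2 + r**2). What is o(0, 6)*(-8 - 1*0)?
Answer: -96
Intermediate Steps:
o(P, r) = 2*sqrt(P**2 + r**2)
o(0, 6)*(-8 - 1*0) = (2*sqrt(0**2 + 6**2))*(-8 - 1*0) = (2*sqrt(0 + 36))*(-8 + 0) = (2*sqrt(36))*(-8) = (2*6)*(-8) = 12*(-8) = -96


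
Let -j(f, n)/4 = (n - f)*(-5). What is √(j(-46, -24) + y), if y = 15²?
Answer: √665 ≈ 25.788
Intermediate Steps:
j(f, n) = -20*f + 20*n (j(f, n) = -4*(n - f)*(-5) = -4*(-5*n + 5*f) = -20*f + 20*n)
y = 225
√(j(-46, -24) + y) = √((-20*(-46) + 20*(-24)) + 225) = √((920 - 480) + 225) = √(440 + 225) = √665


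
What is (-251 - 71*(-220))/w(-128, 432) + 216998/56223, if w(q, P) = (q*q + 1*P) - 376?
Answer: 1477179469/308102040 ≈ 4.7944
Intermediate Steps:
w(q, P) = -376 + P + q² (w(q, P) = (q² + P) - 376 = (P + q²) - 376 = -376 + P + q²)
(-251 - 71*(-220))/w(-128, 432) + 216998/56223 = (-251 - 71*(-220))/(-376 + 432 + (-128)²) + 216998/56223 = (-251 + 15620)/(-376 + 432 + 16384) + 216998*(1/56223) = 15369/16440 + 216998/56223 = 15369*(1/16440) + 216998/56223 = 5123/5480 + 216998/56223 = 1477179469/308102040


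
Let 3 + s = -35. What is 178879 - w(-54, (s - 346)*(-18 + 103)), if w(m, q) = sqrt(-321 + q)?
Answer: 178879 - I*sqrt(32961) ≈ 1.7888e+5 - 181.55*I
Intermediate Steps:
s = -38 (s = -3 - 35 = -38)
178879 - w(-54, (s - 346)*(-18 + 103)) = 178879 - sqrt(-321 + (-38 - 346)*(-18 + 103)) = 178879 - sqrt(-321 - 384*85) = 178879 - sqrt(-321 - 32640) = 178879 - sqrt(-32961) = 178879 - I*sqrt(32961)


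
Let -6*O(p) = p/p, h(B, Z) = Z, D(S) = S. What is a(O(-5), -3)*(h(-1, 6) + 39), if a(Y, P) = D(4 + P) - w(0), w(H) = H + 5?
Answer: -180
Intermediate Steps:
w(H) = 5 + H
O(p) = -⅙ (O(p) = -p/(6*p) = -⅙*1 = -⅙)
a(Y, P) = -1 + P (a(Y, P) = (4 + P) - (5 + 0) = (4 + P) - 1*5 = (4 + P) - 5 = -1 + P)
a(O(-5), -3)*(h(-1, 6) + 39) = (-1 - 3)*(6 + 39) = -4*45 = -180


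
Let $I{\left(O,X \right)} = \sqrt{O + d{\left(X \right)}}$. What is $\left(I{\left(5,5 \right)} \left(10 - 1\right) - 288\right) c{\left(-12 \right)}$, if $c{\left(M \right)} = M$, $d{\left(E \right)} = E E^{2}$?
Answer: $3456 - 108 \sqrt{130} \approx 2224.6$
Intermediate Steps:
$d{\left(E \right)} = E^{3}$
$I{\left(O,X \right)} = \sqrt{O + X^{3}}$
$\left(I{\left(5,5 \right)} \left(10 - 1\right) - 288\right) c{\left(-12 \right)} = \left(\sqrt{5 + 5^{3}} \left(10 - 1\right) - 288\right) \left(-12\right) = \left(\sqrt{5 + 125} \cdot 9 - 288\right) \left(-12\right) = \left(\sqrt{130} \cdot 9 - 288\right) \left(-12\right) = \left(9 \sqrt{130} - 288\right) \left(-12\right) = \left(-288 + 9 \sqrt{130}\right) \left(-12\right) = 3456 - 108 \sqrt{130}$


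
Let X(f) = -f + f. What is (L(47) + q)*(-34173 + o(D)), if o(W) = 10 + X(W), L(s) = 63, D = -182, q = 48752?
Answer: -1667666845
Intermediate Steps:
X(f) = 0
o(W) = 10 (o(W) = 10 + 0 = 10)
(L(47) + q)*(-34173 + o(D)) = (63 + 48752)*(-34173 + 10) = 48815*(-34163) = -1667666845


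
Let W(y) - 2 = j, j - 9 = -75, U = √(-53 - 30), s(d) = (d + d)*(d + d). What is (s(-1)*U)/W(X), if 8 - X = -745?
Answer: -I*√83/16 ≈ -0.5694*I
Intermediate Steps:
s(d) = 4*d² (s(d) = (2*d)*(2*d) = 4*d²)
U = I*√83 (U = √(-83) = I*√83 ≈ 9.1104*I)
j = -66 (j = 9 - 75 = -66)
X = 753 (X = 8 - 1*(-745) = 8 + 745 = 753)
W(y) = -64 (W(y) = 2 - 66 = -64)
(s(-1)*U)/W(X) = ((4*(-1)²)*(I*√83))/(-64) = ((4*1)*(I*√83))*(-1/64) = (4*(I*√83))*(-1/64) = (4*I*√83)*(-1/64) = -I*√83/16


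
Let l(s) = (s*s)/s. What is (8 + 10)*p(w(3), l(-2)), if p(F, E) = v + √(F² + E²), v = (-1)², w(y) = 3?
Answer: 18 + 18*√13 ≈ 82.900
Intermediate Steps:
l(s) = s (l(s) = s²/s = s)
v = 1
p(F, E) = 1 + √(E² + F²) (p(F, E) = 1 + √(F² + E²) = 1 + √(E² + F²))
(8 + 10)*p(w(3), l(-2)) = (8 + 10)*(1 + √((-2)² + 3²)) = 18*(1 + √(4 + 9)) = 18*(1 + √13) = 18 + 18*√13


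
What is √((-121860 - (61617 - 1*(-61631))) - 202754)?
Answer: I*√447862 ≈ 669.22*I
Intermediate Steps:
√((-121860 - (61617 - 1*(-61631))) - 202754) = √((-121860 - (61617 + 61631)) - 202754) = √((-121860 - 1*123248) - 202754) = √((-121860 - 123248) - 202754) = √(-245108 - 202754) = √(-447862) = I*√447862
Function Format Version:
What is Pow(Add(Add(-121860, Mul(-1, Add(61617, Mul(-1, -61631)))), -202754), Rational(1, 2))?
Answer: Mul(I, Pow(447862, Rational(1, 2))) ≈ Mul(669.22, I)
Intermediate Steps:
Pow(Add(Add(-121860, Mul(-1, Add(61617, Mul(-1, -61631)))), -202754), Rational(1, 2)) = Pow(Add(Add(-121860, Mul(-1, Add(61617, 61631))), -202754), Rational(1, 2)) = Pow(Add(Add(-121860, Mul(-1, 123248)), -202754), Rational(1, 2)) = Pow(Add(Add(-121860, -123248), -202754), Rational(1, 2)) = Pow(Add(-245108, -202754), Rational(1, 2)) = Pow(-447862, Rational(1, 2)) = Mul(I, Pow(447862, Rational(1, 2)))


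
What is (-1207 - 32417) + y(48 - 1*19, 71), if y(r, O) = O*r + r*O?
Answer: -29506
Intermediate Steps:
y(r, O) = 2*O*r (y(r, O) = O*r + O*r = 2*O*r)
(-1207 - 32417) + y(48 - 1*19, 71) = (-1207 - 32417) + 2*71*(48 - 1*19) = -33624 + 2*71*(48 - 19) = -33624 + 2*71*29 = -33624 + 4118 = -29506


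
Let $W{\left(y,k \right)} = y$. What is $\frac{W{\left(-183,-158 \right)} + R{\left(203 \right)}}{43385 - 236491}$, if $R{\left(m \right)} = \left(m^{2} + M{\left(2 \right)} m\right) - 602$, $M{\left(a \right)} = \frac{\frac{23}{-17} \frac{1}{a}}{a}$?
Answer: $- \frac{2744163}{13131208} \approx -0.20898$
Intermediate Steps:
$M{\left(a \right)} = - \frac{23}{17 a^{2}}$ ($M{\left(a \right)} = \frac{23 \left(- \frac{1}{17}\right) \frac{1}{a}}{a} = \frac{\left(- \frac{23}{17}\right) \frac{1}{a}}{a} = - \frac{23}{17 a^{2}}$)
$R{\left(m \right)} = -602 + m^{2} - \frac{23 m}{68}$ ($R{\left(m \right)} = \left(m^{2} + - \frac{23}{17 \cdot 4} m\right) - 602 = \left(m^{2} + \left(- \frac{23}{17}\right) \frac{1}{4} m\right) - 602 = \left(m^{2} - \frac{23 m}{68}\right) - 602 = -602 + m^{2} - \frac{23 m}{68}$)
$\frac{W{\left(-183,-158 \right)} + R{\left(203 \right)}}{43385 - 236491} = \frac{-183 - \left(\frac{45605}{68} - 41209\right)}{43385 - 236491} = \frac{-183 - - \frac{2756607}{68}}{-193106} = \left(-183 + \frac{2756607}{68}\right) \left(- \frac{1}{193106}\right) = \frac{2744163}{68} \left(- \frac{1}{193106}\right) = - \frac{2744163}{13131208}$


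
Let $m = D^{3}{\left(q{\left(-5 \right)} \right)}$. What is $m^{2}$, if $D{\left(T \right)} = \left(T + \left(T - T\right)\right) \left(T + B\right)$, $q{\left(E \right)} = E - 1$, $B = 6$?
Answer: $0$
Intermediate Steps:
$q{\left(E \right)} = -1 + E$
$D{\left(T \right)} = T \left(6 + T\right)$ ($D{\left(T \right)} = \left(T + \left(T - T\right)\right) \left(T + 6\right) = \left(T + 0\right) \left(6 + T\right) = T \left(6 + T\right)$)
$m = 0$ ($m = \left(\left(-1 - 5\right) \left(6 - 6\right)\right)^{3} = \left(- 6 \left(6 - 6\right)\right)^{3} = \left(\left(-6\right) 0\right)^{3} = 0^{3} = 0$)
$m^{2} = 0^{2} = 0$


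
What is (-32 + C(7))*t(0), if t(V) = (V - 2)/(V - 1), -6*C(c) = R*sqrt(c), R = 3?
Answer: -64 - sqrt(7) ≈ -66.646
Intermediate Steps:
C(c) = -sqrt(c)/2
t(V) = (-2 + V)/(-1 + V)
(-32 + C(7))*t(0) = (-32 - sqrt(7)/2)*((-2 + 0)/(-1 + 0)) = (-32 - sqrt(7)/2)*(-2/(-1)) = (-32 - sqrt(7)/2)*(-1*(-2)) = (-32 - sqrt(7)/2)*2 = -64 - sqrt(7)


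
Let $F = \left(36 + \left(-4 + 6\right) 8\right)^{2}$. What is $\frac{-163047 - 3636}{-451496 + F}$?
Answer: $\frac{166683}{448792} \approx 0.3714$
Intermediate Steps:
$F = 2704$ ($F = \left(36 + 2 \cdot 8\right)^{2} = \left(36 + 16\right)^{2} = 52^{2} = 2704$)
$\frac{-163047 - 3636}{-451496 + F} = \frac{-163047 - 3636}{-451496 + 2704} = - \frac{166683}{-448792} = \left(-166683\right) \left(- \frac{1}{448792}\right) = \frac{166683}{448792}$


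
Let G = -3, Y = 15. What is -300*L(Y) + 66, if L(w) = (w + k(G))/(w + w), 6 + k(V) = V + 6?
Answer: -54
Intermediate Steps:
k(V) = V (k(V) = -6 + (V + 6) = -6 + (6 + V) = V)
L(w) = (-3 + w)/(2*w) (L(w) = (w - 3)/(w + w) = (-3 + w)/((2*w)) = (-3 + w)*(1/(2*w)) = (-3 + w)/(2*w))
-300*L(Y) + 66 = -150*(-3 + 15)/15 + 66 = -150*12/15 + 66 = -300*⅖ + 66 = -120 + 66 = -54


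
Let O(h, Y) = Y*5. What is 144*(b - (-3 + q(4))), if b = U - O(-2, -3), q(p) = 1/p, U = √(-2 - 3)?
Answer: 2556 + 144*I*√5 ≈ 2556.0 + 321.99*I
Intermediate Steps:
U = I*√5 (U = √(-5) = I*√5 ≈ 2.2361*I)
O(h, Y) = 5*Y
b = 15 + I*√5 (b = I*√5 - 5*(-3) = I*√5 - 1*(-15) = I*√5 + 15 = 15 + I*√5 ≈ 15.0 + 2.2361*I)
144*(b - (-3 + q(4))) = 144*((15 + I*√5) - (-3 + 1/4)) = 144*((15 + I*√5) - (-3 + ¼)) = 144*((15 + I*√5) - 1*(-11/4)) = 144*((15 + I*√5) + 11/4) = 144*(71/4 + I*√5) = 2556 + 144*I*√5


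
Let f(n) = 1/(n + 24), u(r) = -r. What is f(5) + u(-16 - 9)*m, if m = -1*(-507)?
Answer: 367576/29 ≈ 12675.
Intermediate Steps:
f(n) = 1/(24 + n)
m = 507
f(5) + u(-16 - 9)*m = 1/(24 + 5) - (-16 - 9)*507 = 1/29 - 1*(-25)*507 = 1/29 + 25*507 = 1/29 + 12675 = 367576/29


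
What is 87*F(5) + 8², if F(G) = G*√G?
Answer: 64 + 435*√5 ≈ 1036.7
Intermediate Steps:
F(G) = G^(3/2)
87*F(5) + 8² = 87*5^(3/2) + 8² = 87*(5*√5) + 64 = 435*√5 + 64 = 64 + 435*√5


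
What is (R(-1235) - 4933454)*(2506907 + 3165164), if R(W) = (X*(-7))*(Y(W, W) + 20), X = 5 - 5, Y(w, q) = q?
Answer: -27982901363234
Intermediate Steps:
X = 0
R(W) = 0 (R(W) = (0*(-7))*(W + 20) = 0*(20 + W) = 0)
(R(-1235) - 4933454)*(2506907 + 3165164) = (0 - 4933454)*(2506907 + 3165164) = -4933454*5672071 = -27982901363234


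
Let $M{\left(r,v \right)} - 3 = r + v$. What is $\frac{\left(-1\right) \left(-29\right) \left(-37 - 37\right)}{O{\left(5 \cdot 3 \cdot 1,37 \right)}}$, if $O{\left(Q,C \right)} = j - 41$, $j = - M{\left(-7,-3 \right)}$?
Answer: $\frac{1073}{17} \approx 63.118$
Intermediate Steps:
$M{\left(r,v \right)} = 3 + r + v$ ($M{\left(r,v \right)} = 3 + \left(r + v\right) = 3 + r + v$)
$j = 7$ ($j = - (3 - 7 - 3) = \left(-1\right) \left(-7\right) = 7$)
$O{\left(Q,C \right)} = -34$ ($O{\left(Q,C \right)} = 7 - 41 = -34$)
$\frac{\left(-1\right) \left(-29\right) \left(-37 - 37\right)}{O{\left(5 \cdot 3 \cdot 1,37 \right)}} = \frac{\left(-1\right) \left(-29\right) \left(-37 - 37\right)}{-34} = 29 \left(-74\right) \left(- \frac{1}{34}\right) = \left(-2146\right) \left(- \frac{1}{34}\right) = \frac{1073}{17}$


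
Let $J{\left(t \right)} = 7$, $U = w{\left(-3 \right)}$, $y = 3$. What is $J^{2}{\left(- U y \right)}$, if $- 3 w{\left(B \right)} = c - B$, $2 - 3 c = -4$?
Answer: $49$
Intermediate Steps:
$c = 2$ ($c = \frac{2}{3} - - \frac{4}{3} = \frac{2}{3} + \frac{4}{3} = 2$)
$w{\left(B \right)} = - \frac{2}{3} + \frac{B}{3}$ ($w{\left(B \right)} = - \frac{2 - B}{3} = - \frac{2}{3} + \frac{B}{3}$)
$U = - \frac{5}{3}$ ($U = - \frac{2}{3} + \frac{1}{3} \left(-3\right) = - \frac{2}{3} - 1 = - \frac{5}{3} \approx -1.6667$)
$J^{2}{\left(- U y \right)} = 7^{2} = 49$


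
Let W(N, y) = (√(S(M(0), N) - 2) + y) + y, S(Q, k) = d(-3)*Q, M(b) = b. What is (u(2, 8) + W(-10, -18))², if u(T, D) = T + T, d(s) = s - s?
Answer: (32 - I*√2)² ≈ 1022.0 - 90.51*I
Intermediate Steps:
d(s) = 0
u(T, D) = 2*T
S(Q, k) = 0 (S(Q, k) = 0*Q = 0)
W(N, y) = 2*y + I*√2 (W(N, y) = (√(0 - 2) + y) + y = (√(-2) + y) + y = (I*√2 + y) + y = (y + I*√2) + y = 2*y + I*√2)
(u(2, 8) + W(-10, -18))² = (2*2 + (2*(-18) + I*√2))² = (4 + (-36 + I*√2))² = (-32 + I*√2)²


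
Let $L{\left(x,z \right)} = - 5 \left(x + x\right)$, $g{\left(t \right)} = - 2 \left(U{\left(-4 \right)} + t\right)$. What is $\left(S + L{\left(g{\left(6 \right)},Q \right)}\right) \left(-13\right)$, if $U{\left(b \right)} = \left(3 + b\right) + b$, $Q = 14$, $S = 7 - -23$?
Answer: $-650$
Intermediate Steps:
$S = 30$ ($S = 7 + 23 = 30$)
$U{\left(b \right)} = 3 + 2 b$
$g{\left(t \right)} = 10 - 2 t$ ($g{\left(t \right)} = - 2 \left(\left(3 + 2 \left(-4\right)\right) + t\right) = - 2 \left(\left(3 - 8\right) + t\right) = - 2 \left(-5 + t\right) = 10 - 2 t$)
$L{\left(x,z \right)} = - 10 x$ ($L{\left(x,z \right)} = - 5 \cdot 2 x = - 10 x$)
$\left(S + L{\left(g{\left(6 \right)},Q \right)}\right) \left(-13\right) = \left(30 - 10 \left(10 - 12\right)\right) \left(-13\right) = \left(30 - -20\right) \left(-13\right) = \left(30 + 20\right) \left(-13\right) = 50 \left(-13\right) = -650$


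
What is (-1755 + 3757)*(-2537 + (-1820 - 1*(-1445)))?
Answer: -5829824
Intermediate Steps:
(-1755 + 3757)*(-2537 + (-1820 - 1*(-1445))) = 2002*(-2537 + (-1820 + 1445)) = 2002*(-2537 - 375) = 2002*(-2912) = -5829824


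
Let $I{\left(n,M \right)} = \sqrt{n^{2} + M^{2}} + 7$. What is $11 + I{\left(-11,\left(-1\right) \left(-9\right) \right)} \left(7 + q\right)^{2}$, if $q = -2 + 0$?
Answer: $186 + 25 \sqrt{202} \approx 541.32$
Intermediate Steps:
$q = -2$
$I{\left(n,M \right)} = 7 + \sqrt{M^{2} + n^{2}}$ ($I{\left(n,M \right)} = \sqrt{M^{2} + n^{2}} + 7 = 7 + \sqrt{M^{2} + n^{2}}$)
$11 + I{\left(-11,\left(-1\right) \left(-9\right) \right)} \left(7 + q\right)^{2} = 11 + \left(7 + \sqrt{\left(\left(-1\right) \left(-9\right)\right)^{2} + \left(-11\right)^{2}}\right) \left(7 - 2\right)^{2} = 11 + \left(7 + \sqrt{9^{2} + 121}\right) 5^{2} = 11 + \left(7 + \sqrt{81 + 121}\right) 25 = 11 + \left(7 + \sqrt{202}\right) 25 = 11 + \left(175 + 25 \sqrt{202}\right) = 186 + 25 \sqrt{202}$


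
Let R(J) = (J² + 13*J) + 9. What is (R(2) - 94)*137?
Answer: -7535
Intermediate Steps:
R(J) = 9 + J² + 13*J
(R(2) - 94)*137 = ((9 + 2² + 13*2) - 94)*137 = ((9 + 4 + 26) - 94)*137 = (39 - 94)*137 = -55*137 = -7535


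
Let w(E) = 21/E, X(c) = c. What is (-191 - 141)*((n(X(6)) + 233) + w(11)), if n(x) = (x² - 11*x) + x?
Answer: -770240/11 ≈ -70022.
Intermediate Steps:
n(x) = x² - 10*x
(-191 - 141)*((n(X(6)) + 233) + w(11)) = (-191 - 141)*((6*(-10 + 6) + 233) + 21/11) = -332*((6*(-4) + 233) + 21*(1/11)) = -332*((-24 + 233) + 21/11) = -332*(209 + 21/11) = -332*2320/11 = -770240/11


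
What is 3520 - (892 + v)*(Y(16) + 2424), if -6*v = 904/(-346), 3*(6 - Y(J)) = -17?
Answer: -3378931778/1557 ≈ -2.1702e+6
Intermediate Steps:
Y(J) = 35/3 (Y(J) = 6 - 1/3*(-17) = 6 + 17/3 = 35/3)
v = 226/519 (v = -452/(3*(-346)) = -452*(-1)/(3*346) = -1/6*(-452/173) = 226/519 ≈ 0.43545)
3520 - (892 + v)*(Y(16) + 2424) = 3520 - (892 + 226/519)*(35/3 + 2424) = 3520 - 463174*7307/(519*3) = 3520 - 1*3384412418/1557 = 3520 - 3384412418/1557 = -3378931778/1557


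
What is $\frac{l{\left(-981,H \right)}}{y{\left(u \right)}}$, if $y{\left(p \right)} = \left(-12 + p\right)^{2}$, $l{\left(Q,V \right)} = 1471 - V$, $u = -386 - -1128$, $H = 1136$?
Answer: $\frac{67}{106580} \approx 0.00062864$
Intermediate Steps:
$u = 742$ ($u = -386 + 1128 = 742$)
$\frac{l{\left(-981,H \right)}}{y{\left(u \right)}} = \frac{1471 - 1136}{\left(-12 + 742\right)^{2}} = \frac{1471 - 1136}{730^{2}} = \frac{335}{532900} = 335 \cdot \frac{1}{532900} = \frac{67}{106580}$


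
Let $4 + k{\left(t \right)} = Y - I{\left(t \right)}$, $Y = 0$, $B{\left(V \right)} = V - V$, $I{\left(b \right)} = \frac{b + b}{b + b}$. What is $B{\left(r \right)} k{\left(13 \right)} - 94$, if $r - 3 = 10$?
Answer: $-94$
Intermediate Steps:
$r = 13$ ($r = 3 + 10 = 13$)
$I{\left(b \right)} = 1$ ($I{\left(b \right)} = \frac{2 b}{2 b} = 2 b \frac{1}{2 b} = 1$)
$B{\left(V \right)} = 0$
$k{\left(t \right)} = -5$ ($k{\left(t \right)} = -4 + \left(0 - 1\right) = -4 - 1 = -5$)
$B{\left(r \right)} k{\left(13 \right)} - 94 = 0 \left(-5\right) - 94 = 0 - 94 = -94$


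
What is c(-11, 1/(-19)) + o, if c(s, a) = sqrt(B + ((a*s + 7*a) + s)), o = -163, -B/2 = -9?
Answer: -163 + sqrt(2603)/19 ≈ -160.31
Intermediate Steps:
B = 18 (B = -2*(-9) = 18)
c(s, a) = sqrt(18 + s + 7*a + a*s) (c(s, a) = sqrt(18 + ((a*s + 7*a) + s)) = sqrt(18 + ((7*a + a*s) + s)) = sqrt(18 + (s + 7*a + a*s)) = sqrt(18 + s + 7*a + a*s))
c(-11, 1/(-19)) + o = sqrt(18 - 11 + 7/(-19) - 11/(-19)) - 163 = sqrt(18 - 11 + 7*(-1/19) - 1/19*(-11)) - 163 = sqrt(18 - 11 - 7/19 + 11/19) - 163 = sqrt(137/19) - 163 = sqrt(2603)/19 - 163 = -163 + sqrt(2603)/19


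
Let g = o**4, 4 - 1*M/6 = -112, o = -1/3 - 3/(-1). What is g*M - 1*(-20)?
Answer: 950812/27 ≈ 35215.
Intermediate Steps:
o = 8/3 (o = -1*1/3 - 3*(-1) = -1/3 + 3 = 8/3 ≈ 2.6667)
M = 696 (M = 24 - 6*(-112) = 24 + 672 = 696)
g = 4096/81 (g = (8/3)**4 = 4096/81 ≈ 50.568)
g*M - 1*(-20) = (4096/81)*696 - 1*(-20) = 950272/27 + 20 = 950812/27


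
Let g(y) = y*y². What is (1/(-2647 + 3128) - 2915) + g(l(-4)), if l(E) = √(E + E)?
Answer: -1402114/481 - 16*I*√2 ≈ -2915.0 - 22.627*I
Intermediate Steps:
l(E) = √2*√E (l(E) = √(2*E) = √2*√E)
g(y) = y³
(1/(-2647 + 3128) - 2915) + g(l(-4)) = (1/(-2647 + 3128) - 2915) + (√2*√(-4))³ = (1/481 - 2915) + (√2*(2*I))³ = (1/481 - 2915) + (2*I*√2)³ = -1402114/481 - 16*I*√2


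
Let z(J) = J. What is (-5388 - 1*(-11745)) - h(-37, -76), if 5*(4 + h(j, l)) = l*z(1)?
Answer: 31881/5 ≈ 6376.2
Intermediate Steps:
h(j, l) = -4 + l/5 (h(j, l) = -4 + (l*1)/5 = -4 + l/5)
(-5388 - 1*(-11745)) - h(-37, -76) = (-5388 - 1*(-11745)) - (-4 + (1/5)*(-76)) = (-5388 + 11745) - (-4 - 76/5) = 6357 - 1*(-96/5) = 6357 + 96/5 = 31881/5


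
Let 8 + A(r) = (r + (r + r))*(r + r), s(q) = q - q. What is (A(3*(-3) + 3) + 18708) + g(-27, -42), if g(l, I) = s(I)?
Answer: 18916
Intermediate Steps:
s(q) = 0
g(l, I) = 0
A(r) = -8 + 6*r² (A(r) = -8 + (r + (r + r))*(r + r) = -8 + (r + 2*r)*(2*r) = -8 + (3*r)*(2*r) = -8 + 6*r²)
(A(3*(-3) + 3) + 18708) + g(-27, -42) = ((-8 + 6*(3*(-3) + 3)²) + 18708) + 0 = ((-8 + 6*(-9 + 3)²) + 18708) + 0 = ((-8 + 6*(-6)²) + 18708) + 0 = ((-8 + 6*36) + 18708) + 0 = ((-8 + 216) + 18708) + 0 = (208 + 18708) + 0 = 18916 + 0 = 18916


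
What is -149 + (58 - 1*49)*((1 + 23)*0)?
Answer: -149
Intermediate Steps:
-149 + (58 - 1*49)*((1 + 23)*0) = -149 + (58 - 49)*(24*0) = -149 + 9*0 = -149 + 0 = -149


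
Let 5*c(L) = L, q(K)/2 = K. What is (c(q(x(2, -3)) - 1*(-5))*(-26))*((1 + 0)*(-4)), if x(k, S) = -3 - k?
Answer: -104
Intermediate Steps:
q(K) = 2*K
c(L) = L/5
(c(q(x(2, -3)) - 1*(-5))*(-26))*((1 + 0)*(-4)) = (((2*(-3 - 1*2) - 1*(-5))/5)*(-26))*((1 + 0)*(-4)) = (((2*(-3 - 2) + 5)/5)*(-26))*(1*(-4)) = (((2*(-5) + 5)/5)*(-26))*(-4) = (((-10 + 5)/5)*(-26))*(-4) = (((⅕)*(-5))*(-26))*(-4) = -1*(-26)*(-4) = 26*(-4) = -104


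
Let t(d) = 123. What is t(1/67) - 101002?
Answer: -100879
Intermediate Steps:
t(1/67) - 101002 = 123 - 101002 = -100879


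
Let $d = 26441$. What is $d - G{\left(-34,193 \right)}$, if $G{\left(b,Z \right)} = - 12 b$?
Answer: $26033$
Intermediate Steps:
$d - G{\left(-34,193 \right)} = 26441 - \left(-12\right) \left(-34\right) = 26441 - 408 = 26033$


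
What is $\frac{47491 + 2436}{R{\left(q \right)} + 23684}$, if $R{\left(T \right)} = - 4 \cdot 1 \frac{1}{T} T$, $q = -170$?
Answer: $\frac{49927}{23680} \approx 2.1084$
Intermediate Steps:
$R{\left(T \right)} = -4$ ($R{\left(T \right)} = - \frac{4}{T} T = -4$)
$\frac{47491 + 2436}{R{\left(q \right)} + 23684} = \frac{47491 + 2436}{-4 + 23684} = \frac{49927}{23680}$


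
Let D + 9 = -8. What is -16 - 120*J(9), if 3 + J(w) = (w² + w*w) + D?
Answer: -17056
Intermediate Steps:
D = -17 (D = -9 - 8 = -17)
J(w) = -20 + 2*w² (J(w) = -3 + ((w² + w*w) - 17) = -3 + ((w² + w²) - 17) = -3 + (2*w² - 17) = -3 + (-17 + 2*w²) = -20 + 2*w²)
-16 - 120*J(9) = -16 - 120*(-20 + 2*9²) = -16 - 120*(-20 + 2*81) = -16 - 120*(-20 + 162) = -16 - 120*142 = -16 - 17040 = -17056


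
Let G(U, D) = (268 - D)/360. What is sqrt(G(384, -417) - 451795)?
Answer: I*sqrt(65058206)/12 ≈ 672.16*I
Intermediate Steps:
G(U, D) = 67/90 - D/360 (G(U, D) = (268 - D)*(1/360) = 67/90 - D/360)
sqrt(G(384, -417) - 451795) = sqrt((67/90 - 1/360*(-417)) - 451795) = sqrt((67/90 + 139/120) - 451795) = sqrt(137/72 - 451795) = sqrt(-32529103/72) = I*sqrt(65058206)/12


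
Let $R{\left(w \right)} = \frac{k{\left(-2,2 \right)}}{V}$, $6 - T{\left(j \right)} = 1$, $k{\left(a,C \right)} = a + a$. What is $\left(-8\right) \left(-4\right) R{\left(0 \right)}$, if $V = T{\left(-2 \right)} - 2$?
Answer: $- \frac{128}{3} \approx -42.667$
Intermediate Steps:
$k{\left(a,C \right)} = 2 a$
$T{\left(j \right)} = 5$ ($T{\left(j \right)} = 6 - 1 = 5$)
$V = 3$ ($V = 5 - 2 = 3$)
$R{\left(w \right)} = - \frac{4}{3}$ ($R{\left(w \right)} = \frac{2 \left(-2\right)}{3} = \left(-4\right) \frac{1}{3} = - \frac{4}{3}$)
$\left(-8\right) \left(-4\right) R{\left(0 \right)} = \left(-8\right) \left(-4\right) \left(- \frac{4}{3}\right) = 32 \left(- \frac{4}{3}\right) = - \frac{128}{3}$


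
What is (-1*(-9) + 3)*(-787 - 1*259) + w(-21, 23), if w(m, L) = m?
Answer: -12573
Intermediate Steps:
(-1*(-9) + 3)*(-787 - 1*259) + w(-21, 23) = (-1*(-9) + 3)*(-787 - 1*259) - 21 = (9 + 3)*(-787 - 259) - 21 = 12*(-1046) - 21 = -12552 - 21 = -12573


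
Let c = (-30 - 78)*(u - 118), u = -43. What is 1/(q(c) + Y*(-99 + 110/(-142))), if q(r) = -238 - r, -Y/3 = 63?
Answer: 71/87430 ≈ 0.00081208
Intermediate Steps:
Y = -189 (Y = -3*63 = -189)
c = 17388 (c = (-30 - 78)*(-43 - 118) = -108*(-161) = 17388)
1/(q(c) + Y*(-99 + 110/(-142))) = 1/((-238 - 1*17388) - 189*(-99 + 110/(-142))) = 1/((-238 - 17388) - 189*(-99 + 110*(-1/142))) = 1/(-17626 - 189*(-99 - 55/71)) = 1/(-17626 - 189*(-7084/71)) = 1/(-17626 + 1338876/71) = 1/(87430/71) = 71/87430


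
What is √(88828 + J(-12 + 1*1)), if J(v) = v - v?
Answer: 2*√22207 ≈ 298.04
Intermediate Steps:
J(v) = 0
√(88828 + J(-12 + 1*1)) = √(88828 + 0) = √88828 = 2*√22207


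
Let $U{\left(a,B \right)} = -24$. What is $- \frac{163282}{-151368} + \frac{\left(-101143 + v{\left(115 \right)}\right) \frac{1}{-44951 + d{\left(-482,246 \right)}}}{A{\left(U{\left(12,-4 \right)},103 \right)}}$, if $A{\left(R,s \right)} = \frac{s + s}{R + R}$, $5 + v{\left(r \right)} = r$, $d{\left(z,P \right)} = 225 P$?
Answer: $\frac{38709055415}{11580700764} \approx 3.3425$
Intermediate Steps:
$v{\left(r \right)} = -5 + r$
$A{\left(R,s \right)} = \frac{s}{R}$ ($A{\left(R,s \right)} = \frac{2 s}{2 R} = 2 s \frac{1}{2 R} = \frac{s}{R}$)
$- \frac{163282}{-151368} + \frac{\left(-101143 + v{\left(115 \right)}\right) \frac{1}{-44951 + d{\left(-482,246 \right)}}}{A{\left(U{\left(12,-4 \right)},103 \right)}} = - \frac{163282}{-151368} + \frac{\left(-101143 + \left(-5 + 115\right)\right) \frac{1}{-44951 + 225 \cdot 246}}{103 \frac{1}{-24}} = \left(-163282\right) \left(- \frac{1}{151368}\right) + \frac{\left(-101143 + 110\right) \frac{1}{-44951 + 55350}}{103 \left(- \frac{1}{24}\right)} = \frac{11663}{10812} + \frac{\left(-101033\right) \frac{1}{10399}}{- \frac{103}{24}} = \frac{11663}{10812} + \left(-101033\right) \frac{1}{10399} \left(- \frac{24}{103}\right) = \frac{11663}{10812} - - \frac{2424792}{1071097} = \frac{11663}{10812} + \frac{2424792}{1071097} = \frac{38709055415}{11580700764}$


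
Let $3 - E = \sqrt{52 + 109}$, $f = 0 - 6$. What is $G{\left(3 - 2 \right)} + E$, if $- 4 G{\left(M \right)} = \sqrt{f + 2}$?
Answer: $3 - \sqrt{161} - \frac{i}{2} \approx -9.6886 - 0.5 i$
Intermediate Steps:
$f = -6$ ($f = 0 - 6 = -6$)
$G{\left(M \right)} = - \frac{i}{2}$ ($G{\left(M \right)} = - \frac{\sqrt{-6 + 2}}{4} = - \frac{\sqrt{-4}}{4} = - \frac{2 i}{4} = - \frac{i}{2}$)
$E = 3 - \sqrt{161}$ ($E = 3 - \sqrt{52 + 109} = 3 - \sqrt{161} \approx -9.6886$)
$G{\left(3 - 2 \right)} + E = - \frac{i}{2} + \left(3 - \sqrt{161}\right) = 3 - \sqrt{161} - \frac{i}{2}$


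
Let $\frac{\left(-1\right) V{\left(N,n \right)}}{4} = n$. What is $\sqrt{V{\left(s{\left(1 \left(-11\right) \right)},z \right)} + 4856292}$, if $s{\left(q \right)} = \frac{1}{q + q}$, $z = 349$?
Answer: $4 \sqrt{303431} \approx 2203.4$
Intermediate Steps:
$s{\left(q \right)} = \frac{1}{2 q}$
$V{\left(N,n \right)} = - 4 n$
$\sqrt{V{\left(s{\left(1 \left(-11\right) \right)},z \right)} + 4856292} = \sqrt{\left(-4\right) 349 + 4856292} = \sqrt{-1396 + 4856292} = \sqrt{4854896} = 4 \sqrt{303431}$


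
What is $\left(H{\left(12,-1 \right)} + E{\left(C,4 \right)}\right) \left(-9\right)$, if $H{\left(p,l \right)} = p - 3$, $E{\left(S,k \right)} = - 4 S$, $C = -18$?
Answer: $-729$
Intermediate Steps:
$H{\left(p,l \right)} = -3 + p$ ($H{\left(p,l \right)} = p - 3 = -3 + p$)
$\left(H{\left(12,-1 \right)} + E{\left(C,4 \right)}\right) \left(-9\right) = \left(\left(-3 + 12\right) - -72\right) \left(-9\right) = \left(9 + 72\right) \left(-9\right) = 81 \left(-9\right) = -729$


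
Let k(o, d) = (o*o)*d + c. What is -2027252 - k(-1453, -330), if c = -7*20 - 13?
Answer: 694671871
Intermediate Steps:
c = -153 (c = -140 - 13 = -153)
k(o, d) = -153 + d*o**2 (k(o, d) = (o*o)*d - 153 = o**2*d - 153 = d*o**2 - 153 = -153 + d*o**2)
-2027252 - k(-1453, -330) = -2027252 - (-153 - 330*(-1453)**2) = -2027252 - (-153 - 330*2111209) = -2027252 - (-153 - 696698970) = -2027252 - 1*(-696699123) = -2027252 + 696699123 = 694671871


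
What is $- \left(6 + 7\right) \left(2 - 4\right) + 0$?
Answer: $26$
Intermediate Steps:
$- \left(6 + 7\right) \left(2 - 4\right) + 0 = - 13 \left(-2\right) + 0 = \left(-1\right) \left(-26\right) + 0 = 26 + 0 = 26$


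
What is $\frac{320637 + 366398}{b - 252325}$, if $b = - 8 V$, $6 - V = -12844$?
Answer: $- \frac{137407}{71025} \approx -1.9346$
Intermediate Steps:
$V = 12850$ ($V = 6 - -12844 = 6 + 12844 = 12850$)
$b = -102800$ ($b = \left(-8\right) 12850 = -102800$)
$\frac{320637 + 366398}{b - 252325} = \frac{320637 + 366398}{-102800 - 252325} = \frac{687035}{-355125} = 687035 \left(- \frac{1}{355125}\right) = - \frac{137407}{71025}$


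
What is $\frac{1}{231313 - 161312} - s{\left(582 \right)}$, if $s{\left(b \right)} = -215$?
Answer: $\frac{15050216}{70001} \approx 215.0$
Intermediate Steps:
$\frac{1}{231313 - 161312} - s{\left(582 \right)} = \frac{1}{231313 - 161312} - -215 = \frac{1}{70001} + 215 = \frac{15050216}{70001}$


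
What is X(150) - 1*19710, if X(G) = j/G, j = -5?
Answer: -591301/30 ≈ -19710.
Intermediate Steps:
X(G) = -5/G
X(150) - 1*19710 = -5/150 - 1*19710 = -5*1/150 - 19710 = -1/30 - 19710 = -591301/30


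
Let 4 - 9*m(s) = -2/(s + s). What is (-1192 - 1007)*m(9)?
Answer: -27121/27 ≈ -1004.5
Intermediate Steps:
m(s) = 4/9 + 1/(9*s) (m(s) = 4/9 - (-2)/(9*(s + s)) = 4/9 - (-2)/(9*(2*s)) = 4/9 - (-2)*1/(2*s)/9 = 4/9 - (-1)/(9*s) = 4/9 + 1/(9*s))
(-1192 - 1007)*m(9) = (-1192 - 1007)*((⅑)*(1 + 4*9)/9) = -733*(1 + 36)/(3*9) = -733*37/(3*9) = -2199*37/81 = -27121/27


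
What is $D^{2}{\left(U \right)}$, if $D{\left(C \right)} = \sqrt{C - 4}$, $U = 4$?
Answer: $0$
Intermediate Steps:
$D{\left(C \right)} = \sqrt{-4 + C}$
$D^{2}{\left(U \right)} = \left(\sqrt{-4 + 4}\right)^{2} = \left(\sqrt{0}\right)^{2} = 0^{2} = 0$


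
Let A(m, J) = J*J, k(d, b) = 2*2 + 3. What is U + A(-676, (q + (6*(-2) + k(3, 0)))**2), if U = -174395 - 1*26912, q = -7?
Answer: -180571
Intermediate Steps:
k(d, b) = 7 (k(d, b) = 4 + 3 = 7)
A(m, J) = J**2
U = -201307 (U = -174395 - 26912 = -201307)
U + A(-676, (q + (6*(-2) + k(3, 0)))**2) = -201307 + ((-7 + (6*(-2) + 7))**2)**2 = -201307 + ((-7 + (-12 + 7))**2)**2 = -201307 + ((-7 - 5)**2)**2 = -201307 + ((-12)**2)**2 = -201307 + 144**2 = -201307 + 20736 = -180571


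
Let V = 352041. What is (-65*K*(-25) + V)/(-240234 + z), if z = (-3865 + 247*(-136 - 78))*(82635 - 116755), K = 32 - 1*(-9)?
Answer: 209333/967574263 ≈ 0.00021635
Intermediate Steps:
K = 41 (K = 32 + 9 = 41)
z = 1935388760 (z = (-3865 + 247*(-214))*(-34120) = (-3865 - 52858)*(-34120) = -56723*(-34120) = 1935388760)
(-65*K*(-25) + V)/(-240234 + z) = (-65*41*(-25) + 352041)/(-240234 + 1935388760) = (-2665*(-25) + 352041)/1935148526 = (66625 + 352041)*(1/1935148526) = 418666*(1/1935148526) = 209333/967574263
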